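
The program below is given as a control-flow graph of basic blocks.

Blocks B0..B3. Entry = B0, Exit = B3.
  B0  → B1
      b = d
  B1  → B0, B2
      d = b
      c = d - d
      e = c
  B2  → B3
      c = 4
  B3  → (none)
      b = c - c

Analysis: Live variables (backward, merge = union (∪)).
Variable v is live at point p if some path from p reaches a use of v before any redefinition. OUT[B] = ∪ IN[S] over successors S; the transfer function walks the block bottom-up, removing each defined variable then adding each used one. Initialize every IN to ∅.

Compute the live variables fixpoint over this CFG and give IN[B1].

Per-block solution:
  B0: | IN={d} | OUT={b}
  B1: | IN={b} | OUT={d}
  B2: | IN={} | OUT={c}
  B3: | IN={c} | OUT={}

Merge at B1: OUT[B1] = IN[B0] ⊔ IN[B2] = {d}
Applying B1's transfer function to that OUT value gives IN[B1] (row B1 above).

Answer: {b}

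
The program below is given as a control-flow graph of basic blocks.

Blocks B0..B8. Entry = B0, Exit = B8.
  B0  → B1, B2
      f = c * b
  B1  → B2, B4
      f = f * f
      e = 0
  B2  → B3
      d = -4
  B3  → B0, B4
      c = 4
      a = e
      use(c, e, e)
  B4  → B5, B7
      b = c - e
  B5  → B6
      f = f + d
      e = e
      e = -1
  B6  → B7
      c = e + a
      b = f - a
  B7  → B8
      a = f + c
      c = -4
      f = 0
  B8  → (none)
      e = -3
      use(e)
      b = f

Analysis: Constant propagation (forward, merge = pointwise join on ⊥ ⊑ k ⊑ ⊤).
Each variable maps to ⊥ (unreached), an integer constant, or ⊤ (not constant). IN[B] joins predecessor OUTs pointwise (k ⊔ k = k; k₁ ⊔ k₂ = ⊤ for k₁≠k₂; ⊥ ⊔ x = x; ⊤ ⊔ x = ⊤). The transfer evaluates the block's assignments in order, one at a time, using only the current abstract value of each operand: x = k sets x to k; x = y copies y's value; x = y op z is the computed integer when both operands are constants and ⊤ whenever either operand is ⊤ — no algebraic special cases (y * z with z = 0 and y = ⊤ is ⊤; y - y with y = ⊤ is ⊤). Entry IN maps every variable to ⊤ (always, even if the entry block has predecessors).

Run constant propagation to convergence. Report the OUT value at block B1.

Answer: {a: ⊤, b: ⊤, c: ⊤, d: ⊤, e: 0, f: ⊤}

Working:
Converged values:
  B0: | IN=(all ⊤) | OUT=(all ⊤)
  B1: | IN=(all ⊤) | OUT={e:0; rest ⊤}
  B2: | IN=(all ⊤) | OUT={d:-4; rest ⊤}
  B3: | IN={d:-4; rest ⊤} | OUT={c:4, d:-4; rest ⊤}
  B4: | IN=(all ⊤) | OUT=(all ⊤)
  B5: | IN=(all ⊤) | OUT={e:-1; rest ⊤}
  B6: | IN={e:-1; rest ⊤} | OUT={e:-1; rest ⊤}
  B7: | IN=(all ⊤) | OUT={c:-4, f:0; rest ⊤}
  B8: | IN={c:-4, f:0; rest ⊤} | OUT={b:0, c:-4, e:-3, f:0; rest ⊤}

Merge at B1: IN[B1] = OUT[B0] = {a: ⊤, b: ⊤, c: ⊤, d: ⊤, e: ⊤, f: ⊤}
Applying B1's transfer function to that IN value gives OUT[B1] (row B1 above).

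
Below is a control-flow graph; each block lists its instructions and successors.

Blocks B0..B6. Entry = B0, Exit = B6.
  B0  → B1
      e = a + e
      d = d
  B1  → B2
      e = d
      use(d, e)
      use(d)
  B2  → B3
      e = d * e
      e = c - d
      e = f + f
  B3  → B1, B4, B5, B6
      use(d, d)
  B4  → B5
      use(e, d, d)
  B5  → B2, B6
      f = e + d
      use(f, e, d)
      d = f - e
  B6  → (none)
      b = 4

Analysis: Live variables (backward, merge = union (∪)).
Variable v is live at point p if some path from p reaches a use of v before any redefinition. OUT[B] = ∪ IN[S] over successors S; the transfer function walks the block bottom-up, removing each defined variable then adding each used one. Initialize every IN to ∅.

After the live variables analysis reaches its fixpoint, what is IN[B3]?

Answer: {c, d, e, f}

Trace:
Per-block solution:
  B0:  IN={a, c, d, e, f}  OUT={c, d, f}
  B1:  IN={c, d, f}  OUT={c, d, e, f}
  B2:  IN={c, d, e, f}  OUT={c, d, e, f}
  B3:  IN={c, d, e, f}  OUT={c, d, e, f}
  B4:  IN={c, d, e}  OUT={c, d, e}
  B5:  IN={c, d, e}  OUT={c, d, e, f}
  B6:  IN={}  OUT={}

Merge at B3: OUT[B3] = IN[B1] ⊔ IN[B4] ⊔ IN[B5] ⊔ IN[B6] = {c, d, e, f}
Applying B3's transfer function to that OUT value gives IN[B3] (row B3 above).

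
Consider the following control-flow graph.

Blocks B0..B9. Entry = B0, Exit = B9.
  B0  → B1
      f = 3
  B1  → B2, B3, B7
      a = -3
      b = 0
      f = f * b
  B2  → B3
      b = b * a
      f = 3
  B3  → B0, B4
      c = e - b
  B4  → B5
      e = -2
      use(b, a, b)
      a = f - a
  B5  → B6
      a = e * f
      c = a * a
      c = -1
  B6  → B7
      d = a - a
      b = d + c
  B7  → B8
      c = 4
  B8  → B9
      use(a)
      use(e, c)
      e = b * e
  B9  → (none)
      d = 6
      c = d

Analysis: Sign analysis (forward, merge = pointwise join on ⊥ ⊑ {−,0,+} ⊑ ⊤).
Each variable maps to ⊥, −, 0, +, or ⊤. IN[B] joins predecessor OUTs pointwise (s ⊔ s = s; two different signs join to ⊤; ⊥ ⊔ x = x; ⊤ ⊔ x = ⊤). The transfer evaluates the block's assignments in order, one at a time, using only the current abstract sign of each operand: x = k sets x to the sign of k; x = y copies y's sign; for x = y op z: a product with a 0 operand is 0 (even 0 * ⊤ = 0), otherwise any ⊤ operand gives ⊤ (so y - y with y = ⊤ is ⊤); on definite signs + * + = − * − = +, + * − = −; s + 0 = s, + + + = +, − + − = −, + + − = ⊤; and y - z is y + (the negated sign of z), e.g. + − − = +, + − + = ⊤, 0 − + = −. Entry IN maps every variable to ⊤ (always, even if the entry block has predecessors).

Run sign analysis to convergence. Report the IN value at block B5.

Fixpoint table:
  B0: | IN=(all ⊤) | OUT={f:+; rest ⊤}
  B1: | IN={f:+; rest ⊤} | OUT={a:-, b:0, f:0; rest ⊤}
  B2: | IN={a:-, b:0, f:0; rest ⊤} | OUT={a:-, b:0, f:+; rest ⊤}
  B3: | IN={a:-, b:0; rest ⊤} | OUT={a:-, b:0; rest ⊤}
  B4: | IN={a:-, b:0; rest ⊤} | OUT={b:0, e:-; rest ⊤}
  B5: | IN={b:0, e:-; rest ⊤} | OUT={b:0, c:-, e:-; rest ⊤}
  B6: | IN={b:0, c:-, e:-; rest ⊤} | OUT={c:-, e:-; rest ⊤}
  B7: | IN=(all ⊤) | OUT={c:+; rest ⊤}
  B8: | IN={c:+; rest ⊤} | OUT={c:+; rest ⊤}
  B9: | IN={c:+; rest ⊤} | OUT={c:+, d:+; rest ⊤}

Merge at B5: IN[B5] = OUT[B4] = {a: ⊤, b: 0, c: ⊤, d: ⊤, e: -, f: ⊤}

Answer: {a: ⊤, b: 0, c: ⊤, d: ⊤, e: -, f: ⊤}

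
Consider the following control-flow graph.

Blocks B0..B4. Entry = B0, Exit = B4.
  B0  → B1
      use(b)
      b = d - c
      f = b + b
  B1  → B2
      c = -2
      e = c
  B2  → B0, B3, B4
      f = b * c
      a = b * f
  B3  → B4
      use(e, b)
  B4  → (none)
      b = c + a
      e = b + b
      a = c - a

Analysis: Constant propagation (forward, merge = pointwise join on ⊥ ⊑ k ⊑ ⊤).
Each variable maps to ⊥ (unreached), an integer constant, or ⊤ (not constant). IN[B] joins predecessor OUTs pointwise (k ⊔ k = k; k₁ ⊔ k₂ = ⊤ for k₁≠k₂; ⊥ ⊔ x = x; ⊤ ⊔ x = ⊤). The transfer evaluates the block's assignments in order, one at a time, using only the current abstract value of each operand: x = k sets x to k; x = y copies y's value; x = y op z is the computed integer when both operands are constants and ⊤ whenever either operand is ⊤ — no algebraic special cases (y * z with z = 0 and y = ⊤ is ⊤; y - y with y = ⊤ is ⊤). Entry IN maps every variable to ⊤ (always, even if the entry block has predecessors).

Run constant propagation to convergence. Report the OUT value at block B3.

Fixpoint table:
  B0: | IN=(all ⊤) | OUT=(all ⊤)
  B1: | IN=(all ⊤) | OUT={c:-2, e:-2; rest ⊤}
  B2: | IN={c:-2, e:-2; rest ⊤} | OUT={c:-2, e:-2; rest ⊤}
  B3: | IN={c:-2, e:-2; rest ⊤} | OUT={c:-2, e:-2; rest ⊤}
  B4: | IN={c:-2, e:-2; rest ⊤} | OUT={c:-2; rest ⊤}

Merge at B3: IN[B3] = OUT[B2] = {a: ⊤, b: ⊤, c: -2, d: ⊤, e: -2, f: ⊤}
Applying B3's transfer function to that IN value gives OUT[B3] (row B3 above).

Answer: {a: ⊤, b: ⊤, c: -2, d: ⊤, e: -2, f: ⊤}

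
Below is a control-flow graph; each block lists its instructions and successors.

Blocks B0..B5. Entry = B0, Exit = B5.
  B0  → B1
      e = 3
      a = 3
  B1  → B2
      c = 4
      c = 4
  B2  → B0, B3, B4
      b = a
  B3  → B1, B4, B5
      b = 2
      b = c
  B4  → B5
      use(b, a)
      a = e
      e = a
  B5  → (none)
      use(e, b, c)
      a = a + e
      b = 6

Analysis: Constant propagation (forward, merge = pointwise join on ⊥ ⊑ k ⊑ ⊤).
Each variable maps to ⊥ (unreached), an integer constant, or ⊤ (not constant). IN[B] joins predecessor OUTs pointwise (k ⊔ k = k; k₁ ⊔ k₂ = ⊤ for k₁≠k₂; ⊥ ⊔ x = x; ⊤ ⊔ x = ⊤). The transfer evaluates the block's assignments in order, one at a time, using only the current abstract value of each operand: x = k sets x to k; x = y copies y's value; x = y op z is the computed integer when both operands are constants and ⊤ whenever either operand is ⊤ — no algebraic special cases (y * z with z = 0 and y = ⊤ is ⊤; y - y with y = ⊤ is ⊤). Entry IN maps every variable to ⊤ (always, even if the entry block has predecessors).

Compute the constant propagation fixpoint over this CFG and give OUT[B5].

Answer: {a: 6, b: 6, c: 4, d: ⊤, e: 3, f: ⊤}

Derivation:
Fixpoint table:
  B0:   IN=(all ⊤)   OUT={a:3, e:3; rest ⊤}
  B1:   IN={a:3, e:3; rest ⊤}   OUT={a:3, c:4, e:3; rest ⊤}
  B2:   IN={a:3, c:4, e:3; rest ⊤}   OUT={a:3, b:3, c:4, e:3; rest ⊤}
  B3:   IN={a:3, b:3, c:4, e:3; rest ⊤}   OUT={a:3, b:4, c:4, e:3; rest ⊤}
  B4:   IN={a:3, c:4, e:3; rest ⊤}   OUT={a:3, c:4, e:3; rest ⊤}
  B5:   IN={a:3, c:4, e:3; rest ⊤}   OUT={a:6, b:6, c:4, e:3; rest ⊤}

Merge at B5: IN[B5] = OUT[B3] ⊔ OUT[B4] = {a: 3, b: ⊤, c: 4, d: ⊤, e: 3, f: ⊤}
Applying B5's transfer function to that IN value gives OUT[B5] (row B5 above).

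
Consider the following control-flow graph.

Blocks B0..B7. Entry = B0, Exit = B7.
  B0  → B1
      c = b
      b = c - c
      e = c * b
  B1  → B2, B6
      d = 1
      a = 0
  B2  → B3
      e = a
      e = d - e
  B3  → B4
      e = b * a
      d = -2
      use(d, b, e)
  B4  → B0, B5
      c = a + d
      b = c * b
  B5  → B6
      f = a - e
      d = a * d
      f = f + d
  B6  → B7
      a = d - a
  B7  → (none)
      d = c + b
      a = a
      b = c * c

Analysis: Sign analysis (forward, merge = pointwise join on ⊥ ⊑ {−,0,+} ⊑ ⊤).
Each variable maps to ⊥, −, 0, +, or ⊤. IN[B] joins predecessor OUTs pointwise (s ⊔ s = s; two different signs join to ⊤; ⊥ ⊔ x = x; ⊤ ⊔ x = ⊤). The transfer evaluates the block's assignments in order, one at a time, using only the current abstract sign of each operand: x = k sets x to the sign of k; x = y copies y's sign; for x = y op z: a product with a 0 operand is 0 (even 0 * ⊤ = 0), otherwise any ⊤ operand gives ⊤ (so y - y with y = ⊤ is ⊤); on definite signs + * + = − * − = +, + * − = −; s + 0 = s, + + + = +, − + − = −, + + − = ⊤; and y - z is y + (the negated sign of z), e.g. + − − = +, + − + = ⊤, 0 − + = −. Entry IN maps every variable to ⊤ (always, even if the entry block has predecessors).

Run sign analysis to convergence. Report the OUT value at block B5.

Answer: {a: 0, b: ⊤, c: -, d: 0, e: 0, f: 0}

Working:
Per-block solution:
  B0:  IN=(all ⊤)  OUT=(all ⊤)
  B1:  IN=(all ⊤)  OUT={a:0, d:+; rest ⊤}
  B2:  IN={a:0, d:+; rest ⊤}  OUT={a:0, d:+, e:+; rest ⊤}
  B3:  IN={a:0, d:+, e:+; rest ⊤}  OUT={a:0, d:-, e:0; rest ⊤}
  B4:  IN={a:0, d:-, e:0; rest ⊤}  OUT={a:0, c:-, d:-, e:0; rest ⊤}
  B5:  IN={a:0, c:-, d:-, e:0; rest ⊤}  OUT={a:0, c:-, d:0, e:0, f:0; rest ⊤}
  B6:  IN={a:0; rest ⊤}  OUT=(all ⊤)
  B7:  IN=(all ⊤)  OUT=(all ⊤)

Merge at B5: IN[B5] = OUT[B4] = {a: 0, b: ⊤, c: -, d: -, e: 0, f: ⊤}
Applying B5's transfer function to that IN value gives OUT[B5] (row B5 above).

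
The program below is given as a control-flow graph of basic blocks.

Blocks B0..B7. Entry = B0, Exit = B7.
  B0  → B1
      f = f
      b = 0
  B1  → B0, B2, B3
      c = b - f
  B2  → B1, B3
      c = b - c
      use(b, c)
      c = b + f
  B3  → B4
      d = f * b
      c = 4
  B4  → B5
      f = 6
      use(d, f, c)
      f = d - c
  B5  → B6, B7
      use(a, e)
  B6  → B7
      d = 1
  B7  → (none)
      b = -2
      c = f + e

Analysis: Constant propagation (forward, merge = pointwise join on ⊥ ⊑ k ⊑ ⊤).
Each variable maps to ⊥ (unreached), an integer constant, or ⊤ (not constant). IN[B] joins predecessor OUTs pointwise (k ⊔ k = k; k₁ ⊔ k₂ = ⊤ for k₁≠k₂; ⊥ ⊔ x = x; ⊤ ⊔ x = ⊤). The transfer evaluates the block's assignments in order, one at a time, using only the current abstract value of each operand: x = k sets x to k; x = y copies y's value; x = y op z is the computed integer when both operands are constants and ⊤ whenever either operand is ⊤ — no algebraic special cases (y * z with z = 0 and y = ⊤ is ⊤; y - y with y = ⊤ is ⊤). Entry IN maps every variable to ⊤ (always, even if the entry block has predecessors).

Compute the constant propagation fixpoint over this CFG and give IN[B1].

Fixpoint table:
  B0:   IN=(all ⊤)   OUT={b:0; rest ⊤}
  B1:   IN={b:0; rest ⊤}   OUT={b:0; rest ⊤}
  B2:   IN={b:0; rest ⊤}   OUT={b:0; rest ⊤}
  B3:   IN={b:0; rest ⊤}   OUT={b:0, c:4; rest ⊤}
  B4:   IN={b:0, c:4; rest ⊤}   OUT={b:0, c:4; rest ⊤}
  B5:   IN={b:0, c:4; rest ⊤}   OUT={b:0, c:4; rest ⊤}
  B6:   IN={b:0, c:4; rest ⊤}   OUT={b:0, c:4, d:1; rest ⊤}
  B7:   IN={b:0, c:4; rest ⊤}   OUT={b:-2; rest ⊤}

Merge at B1: IN[B1] = OUT[B0] ⊔ OUT[B2] = {a: ⊤, b: 0, c: ⊤, d: ⊤, e: ⊤, f: ⊤}

Answer: {a: ⊤, b: 0, c: ⊤, d: ⊤, e: ⊤, f: ⊤}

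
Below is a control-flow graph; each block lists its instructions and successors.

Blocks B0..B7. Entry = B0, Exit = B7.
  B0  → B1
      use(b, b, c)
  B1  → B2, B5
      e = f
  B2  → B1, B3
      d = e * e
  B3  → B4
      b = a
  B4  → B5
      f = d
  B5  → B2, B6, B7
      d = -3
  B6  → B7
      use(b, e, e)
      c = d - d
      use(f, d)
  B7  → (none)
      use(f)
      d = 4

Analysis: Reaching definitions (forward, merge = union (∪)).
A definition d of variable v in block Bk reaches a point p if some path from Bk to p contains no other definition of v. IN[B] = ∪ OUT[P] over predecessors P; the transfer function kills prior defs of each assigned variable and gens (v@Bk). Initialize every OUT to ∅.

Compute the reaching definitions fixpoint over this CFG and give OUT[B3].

Answer: {b@B3, d@B2, e@B1, f@B4}

Working:
Converged values:
  B0:   IN={}   OUT={}
  B1:   IN={b@B3, d@B2, e@B1, f@B4}   OUT={b@B3, d@B2, e@B1, f@B4}
  B2:   IN={b@B3, d@B2, d@B5, e@B1, f@B4}   OUT={b@B3, d@B2, e@B1, f@B4}
  B3:   IN={b@B3, d@B2, e@B1, f@B4}   OUT={b@B3, d@B2, e@B1, f@B4}
  B4:   IN={b@B3, d@B2, e@B1, f@B4}   OUT={b@B3, d@B2, e@B1, f@B4}
  B5:   IN={b@B3, d@B2, e@B1, f@B4}   OUT={b@B3, d@B5, e@B1, f@B4}
  B6:   IN={b@B3, d@B5, e@B1, f@B4}   OUT={b@B3, c@B6, d@B5, e@B1, f@B4}
  B7:   IN={b@B3, c@B6, d@B5, e@B1, f@B4}   OUT={b@B3, c@B6, d@B7, e@B1, f@B4}

Merge at B3: IN[B3] = OUT[B2] = {b@B3, d@B2, e@B1, f@B4}
Applying B3's transfer function to that IN value gives OUT[B3] (row B3 above).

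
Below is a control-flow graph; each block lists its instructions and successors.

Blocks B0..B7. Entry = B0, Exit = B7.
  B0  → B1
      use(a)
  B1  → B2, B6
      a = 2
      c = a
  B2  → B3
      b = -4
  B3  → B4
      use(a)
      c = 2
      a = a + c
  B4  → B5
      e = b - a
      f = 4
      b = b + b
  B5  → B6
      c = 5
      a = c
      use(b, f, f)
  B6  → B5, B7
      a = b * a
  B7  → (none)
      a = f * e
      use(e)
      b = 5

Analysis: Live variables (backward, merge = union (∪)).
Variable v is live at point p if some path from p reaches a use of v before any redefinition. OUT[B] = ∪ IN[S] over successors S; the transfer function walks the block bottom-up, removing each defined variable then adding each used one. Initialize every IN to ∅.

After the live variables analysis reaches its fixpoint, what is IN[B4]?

Fixpoint table:
  B0: | IN={a, b, e, f} | OUT={b, e, f}
  B1: | IN={b, e, f} | OUT={a, b, e, f}
  B2: | IN={a} | OUT={a, b}
  B3: | IN={a, b} | OUT={a, b}
  B4: | IN={a, b} | OUT={b, e, f}
  B5: | IN={b, e, f} | OUT={a, b, e, f}
  B6: | IN={a, b, e, f} | OUT={b, e, f}
  B7: | IN={e, f} | OUT={}

Merge at B4: OUT[B4] = IN[B5] = {b, e, f}
Applying B4's transfer function to that OUT value gives IN[B4] (row B4 above).

Answer: {a, b}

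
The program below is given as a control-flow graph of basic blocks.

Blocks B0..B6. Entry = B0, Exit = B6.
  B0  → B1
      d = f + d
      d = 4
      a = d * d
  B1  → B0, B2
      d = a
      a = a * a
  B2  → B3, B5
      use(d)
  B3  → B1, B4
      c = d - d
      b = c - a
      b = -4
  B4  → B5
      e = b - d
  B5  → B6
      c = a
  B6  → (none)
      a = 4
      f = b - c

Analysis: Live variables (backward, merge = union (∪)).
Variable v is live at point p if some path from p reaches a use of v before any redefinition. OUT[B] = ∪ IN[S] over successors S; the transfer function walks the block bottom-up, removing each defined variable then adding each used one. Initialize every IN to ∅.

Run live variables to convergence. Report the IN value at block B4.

Converged values:
  B0:   IN={b, d, f}   OUT={a, b, f}
  B1:   IN={a, b, f}   OUT={a, b, d, f}
  B2:   IN={a, b, d, f}   OUT={a, b, d, f}
  B3:   IN={a, d, f}   OUT={a, b, d, f}
  B4:   IN={a, b, d}   OUT={a, b}
  B5:   IN={a, b}   OUT={b, c}
  B6:   IN={b, c}   OUT={}

Merge at B4: OUT[B4] = IN[B5] = {a, b}
Applying B4's transfer function to that OUT value gives IN[B4] (row B4 above).

Answer: {a, b, d}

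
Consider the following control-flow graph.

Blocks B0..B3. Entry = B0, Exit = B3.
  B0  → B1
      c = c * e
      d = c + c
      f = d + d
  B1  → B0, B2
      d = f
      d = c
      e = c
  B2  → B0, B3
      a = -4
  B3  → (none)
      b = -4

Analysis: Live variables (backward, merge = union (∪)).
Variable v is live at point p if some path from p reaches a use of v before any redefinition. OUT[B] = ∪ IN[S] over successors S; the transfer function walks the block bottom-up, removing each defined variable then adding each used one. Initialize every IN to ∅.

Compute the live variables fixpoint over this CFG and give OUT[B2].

Answer: {c, e}

Working:
Converged values:
  B0:  IN={c, e}  OUT={c, f}
  B1:  IN={c, f}  OUT={c, e}
  B2:  IN={c, e}  OUT={c, e}
  B3:  IN={}  OUT={}

Merge at B2: OUT[B2] = IN[B0] ⊔ IN[B3] = {c, e}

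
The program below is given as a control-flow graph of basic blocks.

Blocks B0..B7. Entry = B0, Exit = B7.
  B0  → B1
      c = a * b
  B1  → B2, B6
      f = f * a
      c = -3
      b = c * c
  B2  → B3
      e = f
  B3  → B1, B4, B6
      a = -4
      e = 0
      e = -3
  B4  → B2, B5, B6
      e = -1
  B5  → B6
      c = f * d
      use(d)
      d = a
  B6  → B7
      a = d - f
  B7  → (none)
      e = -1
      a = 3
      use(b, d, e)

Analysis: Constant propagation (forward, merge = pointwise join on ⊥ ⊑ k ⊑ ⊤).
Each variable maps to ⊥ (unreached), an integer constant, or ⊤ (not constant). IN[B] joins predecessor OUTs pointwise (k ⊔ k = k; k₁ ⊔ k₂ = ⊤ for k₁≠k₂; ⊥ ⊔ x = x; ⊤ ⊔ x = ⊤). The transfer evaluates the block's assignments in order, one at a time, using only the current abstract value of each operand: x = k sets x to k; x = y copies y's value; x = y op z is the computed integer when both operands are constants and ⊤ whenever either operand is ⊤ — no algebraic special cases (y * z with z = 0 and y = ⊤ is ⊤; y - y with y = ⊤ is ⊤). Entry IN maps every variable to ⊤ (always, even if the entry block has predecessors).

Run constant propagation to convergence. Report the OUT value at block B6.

Converged values:
  B0:   IN=(all ⊤)   OUT=(all ⊤)
  B1:   IN=(all ⊤)   OUT={b:9, c:-3; rest ⊤}
  B2:   IN={b:9, c:-3; rest ⊤}   OUT={b:9, c:-3; rest ⊤}
  B3:   IN={b:9, c:-3; rest ⊤}   OUT={a:-4, b:9, c:-3, e:-3; rest ⊤}
  B4:   IN={a:-4, b:9, c:-3, e:-3; rest ⊤}   OUT={a:-4, b:9, c:-3, e:-1; rest ⊤}
  B5:   IN={a:-4, b:9, c:-3, e:-1; rest ⊤}   OUT={a:-4, b:9, d:-4, e:-1; rest ⊤}
  B6:   IN={b:9; rest ⊤}   OUT={b:9; rest ⊤}
  B7:   IN={b:9; rest ⊤}   OUT={a:3, b:9, e:-1; rest ⊤}

Merge at B6: IN[B6] = OUT[B1] ⊔ OUT[B3] ⊔ OUT[B4] ⊔ OUT[B5] = {a: ⊤, b: 9, c: ⊤, d: ⊤, e: ⊤, f: ⊤}
Applying B6's transfer function to that IN value gives OUT[B6] (row B6 above).

Answer: {a: ⊤, b: 9, c: ⊤, d: ⊤, e: ⊤, f: ⊤}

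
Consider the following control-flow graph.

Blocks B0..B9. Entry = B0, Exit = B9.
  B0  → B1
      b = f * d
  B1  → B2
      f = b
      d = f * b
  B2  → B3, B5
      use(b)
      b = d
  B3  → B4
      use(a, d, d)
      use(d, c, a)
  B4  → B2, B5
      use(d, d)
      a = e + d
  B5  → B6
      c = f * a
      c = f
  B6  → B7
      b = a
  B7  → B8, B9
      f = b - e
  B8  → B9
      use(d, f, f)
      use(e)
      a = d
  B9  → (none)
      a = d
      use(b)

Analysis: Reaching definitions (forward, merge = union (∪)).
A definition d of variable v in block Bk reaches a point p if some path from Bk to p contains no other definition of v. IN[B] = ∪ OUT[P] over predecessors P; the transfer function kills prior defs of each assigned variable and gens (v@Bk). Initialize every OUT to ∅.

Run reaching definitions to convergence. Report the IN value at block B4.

Answer: {a@B4, b@B2, d@B1, f@B1}

Trace:
Fixpoint table:
  B0:  IN={}  OUT={b@B0}
  B1:  IN={b@B0}  OUT={b@B0, d@B1, f@B1}
  B2:  IN={a@B4, b@B0, b@B2, d@B1, f@B1}  OUT={a@B4, b@B2, d@B1, f@B1}
  B3:  IN={a@B4, b@B2, d@B1, f@B1}  OUT={a@B4, b@B2, d@B1, f@B1}
  B4:  IN={a@B4, b@B2, d@B1, f@B1}  OUT={a@B4, b@B2, d@B1, f@B1}
  B5:  IN={a@B4, b@B2, d@B1, f@B1}  OUT={a@B4, b@B2, c@B5, d@B1, f@B1}
  B6:  IN={a@B4, b@B2, c@B5, d@B1, f@B1}  OUT={a@B4, b@B6, c@B5, d@B1, f@B1}
  B7:  IN={a@B4, b@B6, c@B5, d@B1, f@B1}  OUT={a@B4, b@B6, c@B5, d@B1, f@B7}
  B8:  IN={a@B4, b@B6, c@B5, d@B1, f@B7}  OUT={a@B8, b@B6, c@B5, d@B1, f@B7}
  B9:  IN={a@B4, a@B8, b@B6, c@B5, d@B1, f@B7}  OUT={a@B9, b@B6, c@B5, d@B1, f@B7}

Merge at B4: IN[B4] = OUT[B3] = {a@B4, b@B2, d@B1, f@B1}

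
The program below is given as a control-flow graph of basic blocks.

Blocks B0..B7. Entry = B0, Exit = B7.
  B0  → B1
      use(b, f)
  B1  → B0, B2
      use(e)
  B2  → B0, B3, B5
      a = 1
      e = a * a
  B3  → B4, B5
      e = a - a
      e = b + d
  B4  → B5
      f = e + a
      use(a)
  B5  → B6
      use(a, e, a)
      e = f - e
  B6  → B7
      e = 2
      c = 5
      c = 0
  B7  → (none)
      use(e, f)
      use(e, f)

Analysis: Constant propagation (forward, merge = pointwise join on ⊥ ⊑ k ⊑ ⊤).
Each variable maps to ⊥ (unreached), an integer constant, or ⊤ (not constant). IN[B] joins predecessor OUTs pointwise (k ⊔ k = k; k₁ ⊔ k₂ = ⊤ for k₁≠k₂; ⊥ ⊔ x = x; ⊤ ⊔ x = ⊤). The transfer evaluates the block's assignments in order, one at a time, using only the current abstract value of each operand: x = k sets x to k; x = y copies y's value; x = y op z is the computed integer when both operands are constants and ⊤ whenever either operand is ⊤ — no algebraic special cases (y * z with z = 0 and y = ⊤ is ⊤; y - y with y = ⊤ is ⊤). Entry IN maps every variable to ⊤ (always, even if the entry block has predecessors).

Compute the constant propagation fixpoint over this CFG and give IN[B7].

Converged values:
  B0: | IN=(all ⊤) | OUT=(all ⊤)
  B1: | IN=(all ⊤) | OUT=(all ⊤)
  B2: | IN=(all ⊤) | OUT={a:1, e:1; rest ⊤}
  B3: | IN={a:1, e:1; rest ⊤} | OUT={a:1; rest ⊤}
  B4: | IN={a:1; rest ⊤} | OUT={a:1; rest ⊤}
  B5: | IN={a:1; rest ⊤} | OUT={a:1; rest ⊤}
  B6: | IN={a:1; rest ⊤} | OUT={a:1, c:0, e:2; rest ⊤}
  B7: | IN={a:1, c:0, e:2; rest ⊤} | OUT={a:1, c:0, e:2; rest ⊤}

Merge at B7: IN[B7] = OUT[B6] = {a: 1, b: ⊤, c: 0, d: ⊤, e: 2, f: ⊤}

Answer: {a: 1, b: ⊤, c: 0, d: ⊤, e: 2, f: ⊤}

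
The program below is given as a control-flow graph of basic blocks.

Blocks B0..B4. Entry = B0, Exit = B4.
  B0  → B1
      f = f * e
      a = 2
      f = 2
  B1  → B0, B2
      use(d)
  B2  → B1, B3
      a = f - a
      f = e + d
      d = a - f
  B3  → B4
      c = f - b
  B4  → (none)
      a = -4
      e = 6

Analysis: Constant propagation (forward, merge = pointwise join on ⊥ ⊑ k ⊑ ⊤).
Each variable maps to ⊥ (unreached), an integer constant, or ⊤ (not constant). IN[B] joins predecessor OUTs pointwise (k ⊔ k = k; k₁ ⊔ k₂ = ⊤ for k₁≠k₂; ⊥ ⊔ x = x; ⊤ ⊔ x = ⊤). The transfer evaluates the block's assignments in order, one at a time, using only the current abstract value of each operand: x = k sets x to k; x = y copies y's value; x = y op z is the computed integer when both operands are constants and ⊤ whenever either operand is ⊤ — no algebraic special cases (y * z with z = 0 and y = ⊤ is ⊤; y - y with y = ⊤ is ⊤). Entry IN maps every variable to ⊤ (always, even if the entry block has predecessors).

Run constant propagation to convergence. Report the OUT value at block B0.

Answer: {a: 2, b: ⊤, c: ⊤, d: ⊤, e: ⊤, f: 2}

Working:
Fixpoint table:
  B0:  IN=(all ⊤)  OUT={a:2, f:2; rest ⊤}
  B1:  IN=(all ⊤)  OUT=(all ⊤)
  B2:  IN=(all ⊤)  OUT=(all ⊤)
  B3:  IN=(all ⊤)  OUT=(all ⊤)
  B4:  IN=(all ⊤)  OUT={a:-4, e:6; rest ⊤}

Merge at B0 (entry node, so the boundary value (all ⊤) is joined with the incoming edge(s)): IN[B0] = (all ⊤) ⊔ OUT[B1] = {a: ⊤, b: ⊤, c: ⊤, d: ⊤, e: ⊤, f: ⊤}
Applying B0's transfer function to that IN value gives OUT[B0] (row B0 above).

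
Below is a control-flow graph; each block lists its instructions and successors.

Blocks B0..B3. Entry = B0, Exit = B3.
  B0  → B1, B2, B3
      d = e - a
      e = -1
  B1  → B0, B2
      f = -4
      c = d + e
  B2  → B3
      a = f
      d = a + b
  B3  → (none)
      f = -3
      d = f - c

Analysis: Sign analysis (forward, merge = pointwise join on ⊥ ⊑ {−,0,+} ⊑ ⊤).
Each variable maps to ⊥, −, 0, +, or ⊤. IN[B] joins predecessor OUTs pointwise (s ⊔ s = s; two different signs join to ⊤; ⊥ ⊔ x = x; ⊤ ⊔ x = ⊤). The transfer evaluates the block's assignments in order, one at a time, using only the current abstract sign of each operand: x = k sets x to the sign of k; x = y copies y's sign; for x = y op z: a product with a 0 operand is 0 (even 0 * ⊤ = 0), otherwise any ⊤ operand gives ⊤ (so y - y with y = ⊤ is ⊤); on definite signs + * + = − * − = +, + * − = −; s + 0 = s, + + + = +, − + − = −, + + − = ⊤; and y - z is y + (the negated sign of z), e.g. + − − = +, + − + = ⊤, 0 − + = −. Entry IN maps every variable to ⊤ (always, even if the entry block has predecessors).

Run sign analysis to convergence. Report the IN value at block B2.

Answer: {a: ⊤, b: ⊤, c: ⊤, d: ⊤, e: -, f: ⊤}

Trace:
Fixpoint table:
  B0: | IN=(all ⊤) | OUT={e:-; rest ⊤}
  B1: | IN={e:-; rest ⊤} | OUT={e:-, f:-; rest ⊤}
  B2: | IN={e:-; rest ⊤} | OUT={e:-; rest ⊤}
  B3: | IN={e:-; rest ⊤} | OUT={e:-, f:-; rest ⊤}

Merge at B2: IN[B2] = OUT[B0] ⊔ OUT[B1] = {a: ⊤, b: ⊤, c: ⊤, d: ⊤, e: -, f: ⊤}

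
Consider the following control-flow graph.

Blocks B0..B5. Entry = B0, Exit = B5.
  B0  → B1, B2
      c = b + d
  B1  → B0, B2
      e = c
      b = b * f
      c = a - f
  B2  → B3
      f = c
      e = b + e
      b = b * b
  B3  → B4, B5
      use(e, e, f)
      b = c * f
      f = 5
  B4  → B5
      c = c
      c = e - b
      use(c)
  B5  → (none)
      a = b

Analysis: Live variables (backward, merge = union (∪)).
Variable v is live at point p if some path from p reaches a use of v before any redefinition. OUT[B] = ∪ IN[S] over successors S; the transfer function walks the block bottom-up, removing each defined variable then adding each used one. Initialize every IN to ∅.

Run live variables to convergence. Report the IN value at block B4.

Per-block solution:
  B0:  IN={a, b, d, e, f}  OUT={a, b, c, d, e, f}
  B1:  IN={a, b, c, d, f}  OUT={a, b, c, d, e, f}
  B2:  IN={b, c, e}  OUT={c, e, f}
  B3:  IN={c, e, f}  OUT={b, c, e}
  B4:  IN={b, c, e}  OUT={b}
  B5:  IN={b}  OUT={}

Merge at B4: OUT[B4] = IN[B5] = {b}
Applying B4's transfer function to that OUT value gives IN[B4] (row B4 above).

Answer: {b, c, e}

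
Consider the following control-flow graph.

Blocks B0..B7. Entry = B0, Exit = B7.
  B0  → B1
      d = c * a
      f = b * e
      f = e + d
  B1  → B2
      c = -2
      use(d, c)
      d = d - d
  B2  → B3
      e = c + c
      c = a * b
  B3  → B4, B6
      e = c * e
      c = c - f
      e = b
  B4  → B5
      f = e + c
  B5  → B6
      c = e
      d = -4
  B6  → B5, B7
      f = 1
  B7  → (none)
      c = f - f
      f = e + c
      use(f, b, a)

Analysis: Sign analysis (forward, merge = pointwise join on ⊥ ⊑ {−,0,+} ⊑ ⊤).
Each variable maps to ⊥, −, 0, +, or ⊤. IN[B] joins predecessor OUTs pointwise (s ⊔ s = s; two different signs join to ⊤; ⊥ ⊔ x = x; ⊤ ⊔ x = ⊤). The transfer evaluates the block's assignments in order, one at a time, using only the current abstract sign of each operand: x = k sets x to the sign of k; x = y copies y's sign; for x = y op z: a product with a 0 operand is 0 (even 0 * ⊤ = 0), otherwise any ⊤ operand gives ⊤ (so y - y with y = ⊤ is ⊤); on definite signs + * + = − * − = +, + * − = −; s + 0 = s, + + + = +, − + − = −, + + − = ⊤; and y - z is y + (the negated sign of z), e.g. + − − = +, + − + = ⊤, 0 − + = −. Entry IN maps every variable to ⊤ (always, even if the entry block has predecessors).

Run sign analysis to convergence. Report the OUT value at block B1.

Answer: {a: ⊤, b: ⊤, c: -, d: ⊤, e: ⊤, f: ⊤}

Working:
Converged values:
  B0:   IN=(all ⊤)   OUT=(all ⊤)
  B1:   IN=(all ⊤)   OUT={c:-; rest ⊤}
  B2:   IN={c:-; rest ⊤}   OUT={e:-; rest ⊤}
  B3:   IN={e:-; rest ⊤}   OUT=(all ⊤)
  B4:   IN=(all ⊤)   OUT=(all ⊤)
  B5:   IN=(all ⊤)   OUT={d:-; rest ⊤}
  B6:   IN=(all ⊤)   OUT={f:+; rest ⊤}
  B7:   IN={f:+; rest ⊤}   OUT=(all ⊤)

Merge at B1: IN[B1] = OUT[B0] = {a: ⊤, b: ⊤, c: ⊤, d: ⊤, e: ⊤, f: ⊤}
Applying B1's transfer function to that IN value gives OUT[B1] (row B1 above).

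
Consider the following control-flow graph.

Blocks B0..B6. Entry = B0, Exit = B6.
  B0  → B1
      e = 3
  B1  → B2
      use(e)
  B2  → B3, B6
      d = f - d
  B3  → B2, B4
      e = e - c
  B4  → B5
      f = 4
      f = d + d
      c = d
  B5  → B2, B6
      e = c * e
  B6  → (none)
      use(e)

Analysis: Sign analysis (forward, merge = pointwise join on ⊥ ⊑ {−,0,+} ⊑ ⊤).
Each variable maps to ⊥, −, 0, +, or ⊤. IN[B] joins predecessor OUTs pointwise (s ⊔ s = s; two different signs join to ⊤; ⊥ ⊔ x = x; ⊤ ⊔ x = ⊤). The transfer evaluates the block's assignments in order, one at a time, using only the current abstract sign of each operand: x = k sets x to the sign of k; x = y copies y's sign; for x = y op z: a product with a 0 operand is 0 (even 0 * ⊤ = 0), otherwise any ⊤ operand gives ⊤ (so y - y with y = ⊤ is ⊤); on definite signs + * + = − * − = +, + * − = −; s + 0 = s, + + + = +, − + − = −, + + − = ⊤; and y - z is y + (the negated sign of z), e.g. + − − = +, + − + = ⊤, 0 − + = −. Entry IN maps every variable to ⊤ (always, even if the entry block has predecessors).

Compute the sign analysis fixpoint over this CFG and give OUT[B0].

Answer: {a: ⊤, b: ⊤, c: ⊤, d: ⊤, e: +, f: ⊤}

Derivation:
Converged values:
  B0:   IN=(all ⊤)   OUT={e:+; rest ⊤}
  B1:   IN={e:+; rest ⊤}   OUT={e:+; rest ⊤}
  B2:   IN=(all ⊤)   OUT=(all ⊤)
  B3:   IN=(all ⊤)   OUT=(all ⊤)
  B4:   IN=(all ⊤)   OUT=(all ⊤)
  B5:   IN=(all ⊤)   OUT=(all ⊤)
  B6:   IN=(all ⊤)   OUT=(all ⊤)

B0 is the boundary node: IN[B0] = {a: ⊤, b: ⊤, c: ⊤, d: ⊤, e: ⊤, f: ⊤}
Applying B0's transfer function to that IN value gives OUT[B0] (row B0 above).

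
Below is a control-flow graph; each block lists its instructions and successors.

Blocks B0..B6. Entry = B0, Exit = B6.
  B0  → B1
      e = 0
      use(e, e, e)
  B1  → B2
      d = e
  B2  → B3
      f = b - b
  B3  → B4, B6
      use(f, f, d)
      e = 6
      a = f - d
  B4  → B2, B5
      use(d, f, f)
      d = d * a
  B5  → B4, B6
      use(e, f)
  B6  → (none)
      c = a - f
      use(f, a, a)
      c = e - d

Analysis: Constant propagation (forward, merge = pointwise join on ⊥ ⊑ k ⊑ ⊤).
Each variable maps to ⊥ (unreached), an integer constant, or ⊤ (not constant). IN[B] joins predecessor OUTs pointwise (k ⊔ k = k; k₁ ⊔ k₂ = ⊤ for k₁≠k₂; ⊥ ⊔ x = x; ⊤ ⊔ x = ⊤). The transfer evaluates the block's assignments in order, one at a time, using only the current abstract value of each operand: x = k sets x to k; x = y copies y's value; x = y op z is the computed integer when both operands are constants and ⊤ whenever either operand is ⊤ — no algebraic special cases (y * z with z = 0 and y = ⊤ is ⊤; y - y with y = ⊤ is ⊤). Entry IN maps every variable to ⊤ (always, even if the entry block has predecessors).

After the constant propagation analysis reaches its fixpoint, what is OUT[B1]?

Per-block solution:
  B0:  IN=(all ⊤)  OUT={e:0; rest ⊤}
  B1:  IN={e:0; rest ⊤}  OUT={d:0, e:0; rest ⊤}
  B2:  IN=(all ⊤)  OUT=(all ⊤)
  B3:  IN=(all ⊤)  OUT={e:6; rest ⊤}
  B4:  IN={e:6; rest ⊤}  OUT={e:6; rest ⊤}
  B5:  IN={e:6; rest ⊤}  OUT={e:6; rest ⊤}
  B6:  IN={e:6; rest ⊤}  OUT={e:6; rest ⊤}

Merge at B1: IN[B1] = OUT[B0] = {a: ⊤, b: ⊤, c: ⊤, d: ⊤, e: 0, f: ⊤}
Applying B1's transfer function to that IN value gives OUT[B1] (row B1 above).

Answer: {a: ⊤, b: ⊤, c: ⊤, d: 0, e: 0, f: ⊤}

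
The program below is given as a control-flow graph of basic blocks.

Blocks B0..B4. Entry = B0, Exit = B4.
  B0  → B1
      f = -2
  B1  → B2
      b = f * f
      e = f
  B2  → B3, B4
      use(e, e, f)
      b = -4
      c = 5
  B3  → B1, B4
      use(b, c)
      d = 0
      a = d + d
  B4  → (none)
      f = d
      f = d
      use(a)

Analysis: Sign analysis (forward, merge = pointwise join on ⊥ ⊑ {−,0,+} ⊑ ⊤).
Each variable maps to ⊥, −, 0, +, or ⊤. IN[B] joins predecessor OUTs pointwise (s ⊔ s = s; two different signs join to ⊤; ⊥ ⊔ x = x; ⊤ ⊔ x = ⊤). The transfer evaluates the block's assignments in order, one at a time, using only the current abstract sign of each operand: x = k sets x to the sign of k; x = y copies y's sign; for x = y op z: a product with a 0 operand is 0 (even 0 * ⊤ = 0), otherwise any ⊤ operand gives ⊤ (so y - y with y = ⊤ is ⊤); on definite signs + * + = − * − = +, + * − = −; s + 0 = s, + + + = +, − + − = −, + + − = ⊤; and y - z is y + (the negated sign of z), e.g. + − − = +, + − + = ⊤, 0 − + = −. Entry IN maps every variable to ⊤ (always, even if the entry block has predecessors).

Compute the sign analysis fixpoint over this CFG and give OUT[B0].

Answer: {a: ⊤, b: ⊤, c: ⊤, d: ⊤, e: ⊤, f: -}

Working:
Fixpoint table:
  B0: | IN=(all ⊤) | OUT={f:-; rest ⊤}
  B1: | IN={f:-; rest ⊤} | OUT={b:+, e:-, f:-; rest ⊤}
  B2: | IN={b:+, e:-, f:-; rest ⊤} | OUT={b:-, c:+, e:-, f:-; rest ⊤}
  B3: | IN={b:-, c:+, e:-, f:-; rest ⊤} | OUT={a:0, b:-, c:+, d:0, e:-, f:-; rest ⊤}
  B4: | IN={b:-, c:+, e:-, f:-; rest ⊤} | OUT={b:-, c:+, e:-; rest ⊤}

B0 is the boundary node: IN[B0] = {a: ⊤, b: ⊤, c: ⊤, d: ⊤, e: ⊤, f: ⊤}
Applying B0's transfer function to that IN value gives OUT[B0] (row B0 above).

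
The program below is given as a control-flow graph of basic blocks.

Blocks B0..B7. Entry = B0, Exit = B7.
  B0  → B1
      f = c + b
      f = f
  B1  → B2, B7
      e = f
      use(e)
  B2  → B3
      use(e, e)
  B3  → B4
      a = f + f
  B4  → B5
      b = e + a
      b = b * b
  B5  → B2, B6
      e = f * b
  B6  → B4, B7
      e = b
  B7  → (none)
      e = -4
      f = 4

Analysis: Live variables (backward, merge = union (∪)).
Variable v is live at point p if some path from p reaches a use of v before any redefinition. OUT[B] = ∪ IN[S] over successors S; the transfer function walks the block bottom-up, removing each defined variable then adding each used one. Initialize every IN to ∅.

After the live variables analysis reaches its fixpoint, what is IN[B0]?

Fixpoint table:
  B0: | IN={b, c} | OUT={f}
  B1: | IN={f} | OUT={e, f}
  B2: | IN={e, f} | OUT={e, f}
  B3: | IN={e, f} | OUT={a, e, f}
  B4: | IN={a, e, f} | OUT={a, b, f}
  B5: | IN={a, b, f} | OUT={a, b, e, f}
  B6: | IN={a, b, f} | OUT={a, e, f}
  B7: | IN={} | OUT={}

Merge at B0: OUT[B0] = IN[B1] = {f}
Applying B0's transfer function to that OUT value gives IN[B0] (row B0 above).

Answer: {b, c}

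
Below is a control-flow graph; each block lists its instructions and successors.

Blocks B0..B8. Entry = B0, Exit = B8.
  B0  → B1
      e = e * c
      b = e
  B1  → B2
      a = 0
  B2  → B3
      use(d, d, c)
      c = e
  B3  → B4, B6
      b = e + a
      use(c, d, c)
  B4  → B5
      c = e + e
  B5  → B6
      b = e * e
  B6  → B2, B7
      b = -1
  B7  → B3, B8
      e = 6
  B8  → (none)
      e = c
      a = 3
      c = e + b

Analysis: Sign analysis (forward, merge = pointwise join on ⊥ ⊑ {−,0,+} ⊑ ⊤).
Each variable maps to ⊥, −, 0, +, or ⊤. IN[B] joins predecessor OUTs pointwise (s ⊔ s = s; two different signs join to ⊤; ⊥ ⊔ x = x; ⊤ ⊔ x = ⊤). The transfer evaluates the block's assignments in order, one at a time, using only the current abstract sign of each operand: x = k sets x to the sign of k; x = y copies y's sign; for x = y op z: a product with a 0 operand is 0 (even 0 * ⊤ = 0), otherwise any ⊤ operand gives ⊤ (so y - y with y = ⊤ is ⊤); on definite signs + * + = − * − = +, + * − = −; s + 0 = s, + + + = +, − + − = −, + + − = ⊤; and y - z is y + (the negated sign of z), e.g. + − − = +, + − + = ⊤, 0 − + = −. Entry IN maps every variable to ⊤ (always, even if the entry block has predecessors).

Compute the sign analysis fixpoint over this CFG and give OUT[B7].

Answer: {a: 0, b: -, c: ⊤, d: ⊤, e: +, f: ⊤}

Trace:
Per-block solution:
  B0:  IN=(all ⊤)  OUT=(all ⊤)
  B1:  IN=(all ⊤)  OUT={a:0; rest ⊤}
  B2:  IN={a:0; rest ⊤}  OUT={a:0; rest ⊤}
  B3:  IN={a:0; rest ⊤}  OUT={a:0; rest ⊤}
  B4:  IN={a:0; rest ⊤}  OUT={a:0; rest ⊤}
  B5:  IN={a:0; rest ⊤}  OUT={a:0; rest ⊤}
  B6:  IN={a:0; rest ⊤}  OUT={a:0, b:-; rest ⊤}
  B7:  IN={a:0, b:-; rest ⊤}  OUT={a:0, b:-, e:+; rest ⊤}
  B8:  IN={a:0, b:-, e:+; rest ⊤}  OUT={a:+, b:-; rest ⊤}

Merge at B7: IN[B7] = OUT[B6] = {a: 0, b: -, c: ⊤, d: ⊤, e: ⊤, f: ⊤}
Applying B7's transfer function to that IN value gives OUT[B7] (row B7 above).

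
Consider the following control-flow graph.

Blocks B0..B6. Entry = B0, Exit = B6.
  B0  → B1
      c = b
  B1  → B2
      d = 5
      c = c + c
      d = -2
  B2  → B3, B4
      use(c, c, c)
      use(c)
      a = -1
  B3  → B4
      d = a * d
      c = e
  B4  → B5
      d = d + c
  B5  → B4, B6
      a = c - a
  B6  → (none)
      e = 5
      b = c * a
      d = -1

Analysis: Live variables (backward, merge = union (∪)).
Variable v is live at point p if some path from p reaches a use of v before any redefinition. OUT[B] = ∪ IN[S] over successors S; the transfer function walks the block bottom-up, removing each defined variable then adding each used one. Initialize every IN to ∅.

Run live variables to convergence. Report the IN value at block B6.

Fixpoint table:
  B0: | IN={b, e} | OUT={c, e}
  B1: | IN={c, e} | OUT={c, d, e}
  B2: | IN={c, d, e} | OUT={a, c, d, e}
  B3: | IN={a, d, e} | OUT={a, c, d}
  B4: | IN={a, c, d} | OUT={a, c, d}
  B5: | IN={a, c, d} | OUT={a, c, d}
  B6: | IN={a, c} | OUT={}

B6 is the boundary node: OUT[B6] = {}
Applying B6's transfer function to that OUT value gives IN[B6] (row B6 above).

Answer: {a, c}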